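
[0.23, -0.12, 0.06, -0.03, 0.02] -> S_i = 0.23*(-0.52)^i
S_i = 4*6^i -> [4, 24, 144, 864, 5184]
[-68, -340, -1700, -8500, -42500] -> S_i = -68*5^i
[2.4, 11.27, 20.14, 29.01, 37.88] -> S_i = 2.40 + 8.87*i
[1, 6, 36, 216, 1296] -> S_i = 1*6^i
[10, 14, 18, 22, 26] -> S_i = 10 + 4*i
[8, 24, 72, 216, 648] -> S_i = 8*3^i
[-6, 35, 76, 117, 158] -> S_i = -6 + 41*i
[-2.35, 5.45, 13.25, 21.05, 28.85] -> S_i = -2.35 + 7.80*i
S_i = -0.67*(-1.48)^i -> [-0.67, 0.99, -1.47, 2.17, -3.21]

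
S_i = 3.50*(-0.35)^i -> [3.5, -1.22, 0.43, -0.15, 0.05]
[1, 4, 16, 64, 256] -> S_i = 1*4^i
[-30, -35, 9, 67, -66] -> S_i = Random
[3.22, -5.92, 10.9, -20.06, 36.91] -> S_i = 3.22*(-1.84)^i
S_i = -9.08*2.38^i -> [-9.08, -21.61, -51.43, -122.41, -291.34]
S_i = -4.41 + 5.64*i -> [-4.41, 1.23, 6.87, 12.51, 18.15]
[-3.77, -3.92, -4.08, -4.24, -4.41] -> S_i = -3.77*1.04^i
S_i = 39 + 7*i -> [39, 46, 53, 60, 67]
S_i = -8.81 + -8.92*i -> [-8.81, -17.73, -26.65, -35.57, -44.49]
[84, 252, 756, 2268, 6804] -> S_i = 84*3^i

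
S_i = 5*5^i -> [5, 25, 125, 625, 3125]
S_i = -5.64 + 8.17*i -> [-5.64, 2.53, 10.7, 18.87, 27.04]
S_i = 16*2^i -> [16, 32, 64, 128, 256]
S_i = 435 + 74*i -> [435, 509, 583, 657, 731]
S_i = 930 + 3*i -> [930, 933, 936, 939, 942]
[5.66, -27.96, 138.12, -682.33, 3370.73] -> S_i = 5.66*(-4.94)^i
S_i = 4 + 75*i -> [4, 79, 154, 229, 304]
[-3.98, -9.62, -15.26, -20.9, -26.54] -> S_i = -3.98 + -5.64*i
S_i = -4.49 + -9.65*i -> [-4.49, -14.14, -23.79, -33.44, -43.09]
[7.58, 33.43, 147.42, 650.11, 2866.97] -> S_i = 7.58*4.41^i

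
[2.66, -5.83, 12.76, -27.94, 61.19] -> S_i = 2.66*(-2.19)^i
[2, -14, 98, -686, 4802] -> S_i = 2*-7^i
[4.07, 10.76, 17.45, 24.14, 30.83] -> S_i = 4.07 + 6.69*i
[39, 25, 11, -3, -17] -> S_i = 39 + -14*i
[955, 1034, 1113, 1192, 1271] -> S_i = 955 + 79*i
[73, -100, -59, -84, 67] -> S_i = Random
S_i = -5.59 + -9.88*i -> [-5.59, -15.47, -25.35, -35.23, -45.11]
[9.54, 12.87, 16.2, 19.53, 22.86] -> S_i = 9.54 + 3.33*i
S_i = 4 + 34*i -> [4, 38, 72, 106, 140]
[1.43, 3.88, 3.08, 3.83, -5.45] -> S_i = Random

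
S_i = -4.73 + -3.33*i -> [-4.73, -8.06, -11.39, -14.72, -18.05]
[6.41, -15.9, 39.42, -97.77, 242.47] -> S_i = 6.41*(-2.48)^i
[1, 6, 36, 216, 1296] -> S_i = 1*6^i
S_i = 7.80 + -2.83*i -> [7.8, 4.97, 2.14, -0.69, -3.52]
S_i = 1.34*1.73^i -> [1.34, 2.32, 4.01, 6.94, 12.0]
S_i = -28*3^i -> [-28, -84, -252, -756, -2268]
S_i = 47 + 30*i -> [47, 77, 107, 137, 167]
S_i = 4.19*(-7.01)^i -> [4.19, -29.37, 205.9, -1443.34, 10117.8]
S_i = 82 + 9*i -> [82, 91, 100, 109, 118]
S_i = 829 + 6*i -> [829, 835, 841, 847, 853]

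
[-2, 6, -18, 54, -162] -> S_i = -2*-3^i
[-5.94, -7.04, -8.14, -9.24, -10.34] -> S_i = -5.94 + -1.10*i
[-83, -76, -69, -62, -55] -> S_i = -83 + 7*i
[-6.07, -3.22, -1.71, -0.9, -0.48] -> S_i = -6.07*0.53^i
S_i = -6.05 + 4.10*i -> [-6.05, -1.95, 2.15, 6.25, 10.35]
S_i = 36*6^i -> [36, 216, 1296, 7776, 46656]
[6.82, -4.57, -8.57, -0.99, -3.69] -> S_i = Random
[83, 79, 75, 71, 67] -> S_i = 83 + -4*i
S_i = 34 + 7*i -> [34, 41, 48, 55, 62]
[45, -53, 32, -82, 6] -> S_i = Random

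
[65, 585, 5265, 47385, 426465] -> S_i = 65*9^i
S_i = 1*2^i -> [1, 2, 4, 8, 16]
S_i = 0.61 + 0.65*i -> [0.61, 1.26, 1.91, 2.56, 3.21]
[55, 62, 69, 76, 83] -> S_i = 55 + 7*i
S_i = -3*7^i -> [-3, -21, -147, -1029, -7203]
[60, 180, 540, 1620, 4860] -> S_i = 60*3^i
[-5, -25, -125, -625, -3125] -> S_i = -5*5^i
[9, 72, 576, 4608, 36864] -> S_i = 9*8^i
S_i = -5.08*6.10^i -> [-5.08, -30.99, -189.03, -1153.06, -7033.69]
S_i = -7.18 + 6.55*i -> [-7.18, -0.63, 5.92, 12.47, 19.02]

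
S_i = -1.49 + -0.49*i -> [-1.49, -1.98, -2.47, -2.96, -3.45]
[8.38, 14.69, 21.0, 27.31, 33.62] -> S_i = 8.38 + 6.31*i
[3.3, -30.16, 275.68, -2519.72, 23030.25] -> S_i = 3.30*(-9.14)^i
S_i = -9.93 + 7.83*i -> [-9.93, -2.1, 5.73, 13.56, 21.39]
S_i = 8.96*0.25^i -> [8.96, 2.24, 0.56, 0.14, 0.04]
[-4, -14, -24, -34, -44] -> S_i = -4 + -10*i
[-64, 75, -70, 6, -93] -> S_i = Random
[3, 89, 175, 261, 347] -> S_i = 3 + 86*i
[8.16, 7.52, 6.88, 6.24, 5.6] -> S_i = 8.16 + -0.64*i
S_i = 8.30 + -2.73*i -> [8.3, 5.57, 2.84, 0.11, -2.62]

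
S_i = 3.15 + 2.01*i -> [3.15, 5.16, 7.17, 9.18, 11.19]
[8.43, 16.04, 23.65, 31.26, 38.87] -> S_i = 8.43 + 7.61*i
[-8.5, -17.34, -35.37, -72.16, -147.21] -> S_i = -8.50*2.04^i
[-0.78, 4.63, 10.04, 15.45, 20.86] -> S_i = -0.78 + 5.41*i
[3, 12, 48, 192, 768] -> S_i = 3*4^i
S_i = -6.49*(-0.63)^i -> [-6.49, 4.09, -2.58, 1.62, -1.02]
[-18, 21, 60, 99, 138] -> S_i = -18 + 39*i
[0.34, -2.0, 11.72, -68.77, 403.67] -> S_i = 0.34*(-5.87)^i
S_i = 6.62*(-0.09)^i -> [6.62, -0.6, 0.05, -0.0, 0.0]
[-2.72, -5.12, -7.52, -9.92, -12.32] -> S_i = -2.72 + -2.40*i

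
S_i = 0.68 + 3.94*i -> [0.68, 4.62, 8.56, 12.5, 16.44]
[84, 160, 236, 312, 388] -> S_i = 84 + 76*i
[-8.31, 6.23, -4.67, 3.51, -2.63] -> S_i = -8.31*(-0.75)^i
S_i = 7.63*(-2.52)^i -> [7.63, -19.23, 48.45, -122.1, 307.7]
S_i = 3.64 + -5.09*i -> [3.64, -1.45, -6.54, -11.63, -16.72]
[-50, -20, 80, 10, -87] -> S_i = Random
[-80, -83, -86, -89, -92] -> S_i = -80 + -3*i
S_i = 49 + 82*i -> [49, 131, 213, 295, 377]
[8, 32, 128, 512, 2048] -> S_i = 8*4^i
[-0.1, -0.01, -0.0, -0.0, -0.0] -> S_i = -0.10*0.09^i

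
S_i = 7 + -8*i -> [7, -1, -9, -17, -25]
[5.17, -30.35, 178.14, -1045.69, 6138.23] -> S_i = 5.17*(-5.87)^i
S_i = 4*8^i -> [4, 32, 256, 2048, 16384]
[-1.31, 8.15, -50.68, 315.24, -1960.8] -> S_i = -1.31*(-6.22)^i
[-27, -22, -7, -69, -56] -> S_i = Random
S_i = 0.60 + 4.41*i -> [0.6, 5.01, 9.42, 13.83, 18.24]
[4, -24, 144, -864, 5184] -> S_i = 4*-6^i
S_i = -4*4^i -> [-4, -16, -64, -256, -1024]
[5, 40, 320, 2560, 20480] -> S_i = 5*8^i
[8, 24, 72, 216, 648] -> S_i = 8*3^i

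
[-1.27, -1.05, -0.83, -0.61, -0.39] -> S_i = -1.27 + 0.22*i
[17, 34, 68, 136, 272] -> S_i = 17*2^i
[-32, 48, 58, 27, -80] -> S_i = Random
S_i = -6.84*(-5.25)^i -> [-6.84, 35.91, -188.53, 989.77, -5196.29]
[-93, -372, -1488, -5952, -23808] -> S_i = -93*4^i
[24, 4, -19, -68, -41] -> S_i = Random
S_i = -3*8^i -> [-3, -24, -192, -1536, -12288]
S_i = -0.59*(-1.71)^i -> [-0.59, 1.01, -1.73, 2.95, -5.04]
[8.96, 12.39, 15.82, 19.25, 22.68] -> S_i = 8.96 + 3.43*i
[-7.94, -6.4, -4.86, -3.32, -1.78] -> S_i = -7.94 + 1.54*i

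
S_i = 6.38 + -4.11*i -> [6.38, 2.27, -1.84, -5.95, -10.06]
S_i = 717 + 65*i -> [717, 782, 847, 912, 977]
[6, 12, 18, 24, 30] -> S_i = 6 + 6*i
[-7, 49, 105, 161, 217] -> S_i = -7 + 56*i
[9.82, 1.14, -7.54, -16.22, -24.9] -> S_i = 9.82 + -8.68*i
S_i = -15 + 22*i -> [-15, 7, 29, 51, 73]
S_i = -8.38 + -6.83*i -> [-8.38, -15.21, -22.04, -28.87, -35.7]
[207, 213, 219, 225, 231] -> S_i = 207 + 6*i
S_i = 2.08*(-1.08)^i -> [2.08, -2.25, 2.43, -2.62, 2.83]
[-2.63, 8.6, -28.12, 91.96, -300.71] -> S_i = -2.63*(-3.27)^i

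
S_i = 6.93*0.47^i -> [6.93, 3.26, 1.53, 0.72, 0.34]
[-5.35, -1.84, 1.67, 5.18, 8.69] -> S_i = -5.35 + 3.51*i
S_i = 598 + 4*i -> [598, 602, 606, 610, 614]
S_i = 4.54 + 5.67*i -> [4.54, 10.21, 15.88, 21.55, 27.22]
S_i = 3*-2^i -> [3, -6, 12, -24, 48]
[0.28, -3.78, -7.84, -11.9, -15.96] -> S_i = 0.28 + -4.06*i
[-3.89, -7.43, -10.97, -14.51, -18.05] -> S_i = -3.89 + -3.54*i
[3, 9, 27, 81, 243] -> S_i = 3*3^i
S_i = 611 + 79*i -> [611, 690, 769, 848, 927]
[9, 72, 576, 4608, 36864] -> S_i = 9*8^i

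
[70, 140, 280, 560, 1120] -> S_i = 70*2^i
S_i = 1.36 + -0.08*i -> [1.36, 1.28, 1.2, 1.12, 1.04]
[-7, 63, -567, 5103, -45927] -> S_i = -7*-9^i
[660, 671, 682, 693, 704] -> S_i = 660 + 11*i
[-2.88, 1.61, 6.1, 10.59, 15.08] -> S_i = -2.88 + 4.49*i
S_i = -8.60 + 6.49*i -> [-8.6, -2.11, 4.38, 10.87, 17.36]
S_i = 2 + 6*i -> [2, 8, 14, 20, 26]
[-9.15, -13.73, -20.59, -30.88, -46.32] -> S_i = -9.15*1.50^i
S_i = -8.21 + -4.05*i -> [-8.21, -12.26, -16.31, -20.36, -24.41]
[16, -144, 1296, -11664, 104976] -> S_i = 16*-9^i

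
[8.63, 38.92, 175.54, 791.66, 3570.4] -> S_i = 8.63*4.51^i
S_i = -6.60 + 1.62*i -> [-6.6, -4.98, -3.36, -1.74, -0.12]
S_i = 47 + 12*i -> [47, 59, 71, 83, 95]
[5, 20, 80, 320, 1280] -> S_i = 5*4^i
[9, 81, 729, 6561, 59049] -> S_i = 9*9^i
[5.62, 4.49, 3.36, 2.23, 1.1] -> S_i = 5.62 + -1.13*i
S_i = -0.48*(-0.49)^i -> [-0.48, 0.24, -0.12, 0.06, -0.03]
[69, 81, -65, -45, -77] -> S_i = Random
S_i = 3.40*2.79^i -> [3.4, 9.49, 26.47, 73.84, 206.01]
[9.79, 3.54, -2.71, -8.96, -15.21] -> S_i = 9.79 + -6.25*i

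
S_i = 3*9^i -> [3, 27, 243, 2187, 19683]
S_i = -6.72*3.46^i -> [-6.72, -23.25, -80.45, -278.35, -963.11]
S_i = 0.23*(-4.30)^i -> [0.23, -0.99, 4.25, -18.29, 78.63]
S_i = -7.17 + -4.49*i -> [-7.17, -11.66, -16.15, -20.64, -25.13]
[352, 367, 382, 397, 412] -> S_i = 352 + 15*i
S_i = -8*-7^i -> [-8, 56, -392, 2744, -19208]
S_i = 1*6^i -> [1, 6, 36, 216, 1296]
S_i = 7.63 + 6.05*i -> [7.63, 13.68, 19.73, 25.78, 31.83]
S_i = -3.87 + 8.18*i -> [-3.87, 4.31, 12.49, 20.67, 28.85]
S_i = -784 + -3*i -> [-784, -787, -790, -793, -796]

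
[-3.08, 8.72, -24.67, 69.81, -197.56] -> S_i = -3.08*(-2.83)^i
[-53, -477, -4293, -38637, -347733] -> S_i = -53*9^i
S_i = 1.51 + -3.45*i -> [1.51, -1.94, -5.39, -8.84, -12.29]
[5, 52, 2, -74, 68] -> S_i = Random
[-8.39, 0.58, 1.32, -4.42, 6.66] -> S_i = Random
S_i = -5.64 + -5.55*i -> [-5.64, -11.19, -16.74, -22.29, -27.84]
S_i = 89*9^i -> [89, 801, 7209, 64881, 583929]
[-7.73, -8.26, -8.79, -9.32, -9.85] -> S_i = -7.73 + -0.53*i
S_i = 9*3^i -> [9, 27, 81, 243, 729]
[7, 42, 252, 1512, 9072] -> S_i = 7*6^i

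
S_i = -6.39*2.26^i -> [-6.39, -14.44, -32.64, -73.76, -166.7]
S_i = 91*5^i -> [91, 455, 2275, 11375, 56875]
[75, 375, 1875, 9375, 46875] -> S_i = 75*5^i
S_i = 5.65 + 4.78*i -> [5.65, 10.43, 15.21, 19.99, 24.77]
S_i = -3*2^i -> [-3, -6, -12, -24, -48]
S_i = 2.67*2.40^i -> [2.67, 6.41, 15.38, 36.91, 88.58]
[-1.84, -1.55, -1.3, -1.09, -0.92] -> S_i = -1.84*0.84^i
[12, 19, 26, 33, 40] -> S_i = 12 + 7*i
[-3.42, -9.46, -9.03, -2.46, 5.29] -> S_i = Random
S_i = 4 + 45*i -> [4, 49, 94, 139, 184]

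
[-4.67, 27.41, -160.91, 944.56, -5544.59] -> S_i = -4.67*(-5.87)^i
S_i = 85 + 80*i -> [85, 165, 245, 325, 405]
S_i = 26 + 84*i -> [26, 110, 194, 278, 362]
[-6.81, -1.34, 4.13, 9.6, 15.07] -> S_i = -6.81 + 5.47*i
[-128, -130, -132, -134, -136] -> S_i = -128 + -2*i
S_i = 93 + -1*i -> [93, 92, 91, 90, 89]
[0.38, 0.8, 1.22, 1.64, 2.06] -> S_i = 0.38 + 0.42*i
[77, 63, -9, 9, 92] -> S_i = Random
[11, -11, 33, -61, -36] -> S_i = Random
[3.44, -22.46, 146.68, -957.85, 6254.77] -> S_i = 3.44*(-6.53)^i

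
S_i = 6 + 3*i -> [6, 9, 12, 15, 18]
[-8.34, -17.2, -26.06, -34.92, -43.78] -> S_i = -8.34 + -8.86*i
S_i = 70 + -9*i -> [70, 61, 52, 43, 34]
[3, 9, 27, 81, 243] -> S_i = 3*3^i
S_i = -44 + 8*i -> [-44, -36, -28, -20, -12]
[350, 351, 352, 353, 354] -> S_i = 350 + 1*i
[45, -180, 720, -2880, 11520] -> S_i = 45*-4^i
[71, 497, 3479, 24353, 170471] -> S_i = 71*7^i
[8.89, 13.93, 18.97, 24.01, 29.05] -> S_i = 8.89 + 5.04*i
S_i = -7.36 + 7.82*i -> [-7.36, 0.46, 8.28, 16.1, 23.92]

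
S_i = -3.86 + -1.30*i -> [-3.86, -5.16, -6.46, -7.76, -9.06]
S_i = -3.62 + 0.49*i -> [-3.62, -3.13, -2.64, -2.15, -1.66]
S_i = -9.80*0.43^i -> [-9.8, -4.21, -1.81, -0.78, -0.34]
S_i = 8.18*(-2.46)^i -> [8.18, -20.12, 49.5, -121.78, 299.57]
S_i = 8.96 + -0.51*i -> [8.96, 8.45, 7.94, 7.43, 6.92]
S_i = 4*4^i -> [4, 16, 64, 256, 1024]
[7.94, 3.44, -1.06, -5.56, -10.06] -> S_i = 7.94 + -4.50*i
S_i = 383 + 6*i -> [383, 389, 395, 401, 407]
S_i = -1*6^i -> [-1, -6, -36, -216, -1296]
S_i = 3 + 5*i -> [3, 8, 13, 18, 23]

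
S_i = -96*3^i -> [-96, -288, -864, -2592, -7776]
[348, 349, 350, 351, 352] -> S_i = 348 + 1*i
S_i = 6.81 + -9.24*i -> [6.81, -2.43, -11.67, -20.91, -30.15]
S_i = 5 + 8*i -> [5, 13, 21, 29, 37]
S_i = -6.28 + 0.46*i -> [-6.28, -5.82, -5.36, -4.9, -4.44]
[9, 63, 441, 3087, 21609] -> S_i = 9*7^i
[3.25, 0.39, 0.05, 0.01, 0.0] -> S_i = 3.25*0.12^i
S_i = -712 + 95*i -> [-712, -617, -522, -427, -332]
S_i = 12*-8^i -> [12, -96, 768, -6144, 49152]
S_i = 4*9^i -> [4, 36, 324, 2916, 26244]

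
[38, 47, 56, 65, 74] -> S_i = 38 + 9*i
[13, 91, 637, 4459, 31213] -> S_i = 13*7^i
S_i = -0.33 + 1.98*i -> [-0.33, 1.65, 3.63, 5.61, 7.59]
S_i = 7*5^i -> [7, 35, 175, 875, 4375]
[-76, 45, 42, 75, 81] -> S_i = Random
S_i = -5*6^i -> [-5, -30, -180, -1080, -6480]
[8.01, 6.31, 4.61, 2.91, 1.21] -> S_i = 8.01 + -1.70*i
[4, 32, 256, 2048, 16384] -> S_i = 4*8^i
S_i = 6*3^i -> [6, 18, 54, 162, 486]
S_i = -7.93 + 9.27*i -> [-7.93, 1.34, 10.61, 19.88, 29.15]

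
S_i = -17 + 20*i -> [-17, 3, 23, 43, 63]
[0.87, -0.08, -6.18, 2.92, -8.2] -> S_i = Random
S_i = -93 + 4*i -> [-93, -89, -85, -81, -77]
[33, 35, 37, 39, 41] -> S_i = 33 + 2*i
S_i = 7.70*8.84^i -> [7.7, 68.07, 601.72, 5319.21, 47021.86]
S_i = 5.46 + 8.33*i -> [5.46, 13.79, 22.12, 30.45, 38.78]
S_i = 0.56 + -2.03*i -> [0.56, -1.47, -3.5, -5.53, -7.56]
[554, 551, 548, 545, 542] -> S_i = 554 + -3*i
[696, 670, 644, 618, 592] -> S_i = 696 + -26*i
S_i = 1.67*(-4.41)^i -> [1.67, -7.36, 32.48, -143.23, 631.64]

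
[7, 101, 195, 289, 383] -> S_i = 7 + 94*i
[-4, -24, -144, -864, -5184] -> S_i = -4*6^i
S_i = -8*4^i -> [-8, -32, -128, -512, -2048]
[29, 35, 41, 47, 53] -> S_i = 29 + 6*i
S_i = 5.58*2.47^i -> [5.58, 13.78, 34.04, 84.09, 207.69]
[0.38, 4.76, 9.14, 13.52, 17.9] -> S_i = 0.38 + 4.38*i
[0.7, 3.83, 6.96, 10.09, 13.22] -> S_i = 0.70 + 3.13*i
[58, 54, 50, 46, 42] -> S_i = 58 + -4*i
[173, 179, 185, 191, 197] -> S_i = 173 + 6*i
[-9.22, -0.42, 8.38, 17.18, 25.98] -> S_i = -9.22 + 8.80*i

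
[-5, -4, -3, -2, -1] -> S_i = -5 + 1*i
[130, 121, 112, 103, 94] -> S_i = 130 + -9*i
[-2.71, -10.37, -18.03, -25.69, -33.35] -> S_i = -2.71 + -7.66*i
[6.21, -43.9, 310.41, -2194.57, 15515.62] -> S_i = 6.21*(-7.07)^i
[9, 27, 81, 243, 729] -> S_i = 9*3^i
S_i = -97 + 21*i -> [-97, -76, -55, -34, -13]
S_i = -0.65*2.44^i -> [-0.65, -1.59, -3.87, -9.44, -23.04]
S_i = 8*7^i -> [8, 56, 392, 2744, 19208]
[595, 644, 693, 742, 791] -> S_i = 595 + 49*i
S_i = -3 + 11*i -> [-3, 8, 19, 30, 41]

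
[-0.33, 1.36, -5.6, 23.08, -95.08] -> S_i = -0.33*(-4.12)^i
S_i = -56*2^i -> [-56, -112, -224, -448, -896]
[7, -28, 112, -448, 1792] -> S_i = 7*-4^i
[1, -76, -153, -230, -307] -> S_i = 1 + -77*i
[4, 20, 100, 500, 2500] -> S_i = 4*5^i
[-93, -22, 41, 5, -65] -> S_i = Random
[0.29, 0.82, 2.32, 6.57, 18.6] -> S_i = 0.29*2.83^i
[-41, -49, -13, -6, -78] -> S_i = Random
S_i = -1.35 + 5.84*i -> [-1.35, 4.49, 10.33, 16.17, 22.01]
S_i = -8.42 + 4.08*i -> [-8.42, -4.34, -0.26, 3.82, 7.9]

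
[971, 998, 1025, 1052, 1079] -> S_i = 971 + 27*i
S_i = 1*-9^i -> [1, -9, 81, -729, 6561]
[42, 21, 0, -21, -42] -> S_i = 42 + -21*i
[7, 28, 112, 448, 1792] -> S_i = 7*4^i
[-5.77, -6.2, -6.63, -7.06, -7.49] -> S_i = -5.77 + -0.43*i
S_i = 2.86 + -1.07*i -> [2.86, 1.79, 0.72, -0.35, -1.42]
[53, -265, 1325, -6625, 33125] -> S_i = 53*-5^i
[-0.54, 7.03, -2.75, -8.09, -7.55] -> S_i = Random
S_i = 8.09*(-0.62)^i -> [8.09, -5.02, 3.11, -1.93, 1.2]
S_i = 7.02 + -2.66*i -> [7.02, 4.36, 1.7, -0.96, -3.62]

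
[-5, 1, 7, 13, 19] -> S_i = -5 + 6*i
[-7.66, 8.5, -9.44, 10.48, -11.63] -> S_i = -7.66*(-1.11)^i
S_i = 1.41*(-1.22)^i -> [1.41, -1.72, 2.1, -2.56, 3.12]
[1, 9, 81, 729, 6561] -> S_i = 1*9^i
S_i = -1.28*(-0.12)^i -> [-1.28, 0.15, -0.02, 0.0, -0.0]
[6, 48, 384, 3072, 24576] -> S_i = 6*8^i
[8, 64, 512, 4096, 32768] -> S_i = 8*8^i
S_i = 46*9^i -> [46, 414, 3726, 33534, 301806]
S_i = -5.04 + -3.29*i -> [-5.04, -8.33, -11.62, -14.91, -18.2]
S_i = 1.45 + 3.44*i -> [1.45, 4.89, 8.33, 11.77, 15.21]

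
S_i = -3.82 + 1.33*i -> [-3.82, -2.49, -1.16, 0.17, 1.5]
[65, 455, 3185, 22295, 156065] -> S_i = 65*7^i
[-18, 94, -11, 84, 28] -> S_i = Random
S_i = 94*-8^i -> [94, -752, 6016, -48128, 385024]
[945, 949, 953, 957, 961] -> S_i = 945 + 4*i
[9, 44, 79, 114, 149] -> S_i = 9 + 35*i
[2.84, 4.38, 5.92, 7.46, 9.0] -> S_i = 2.84 + 1.54*i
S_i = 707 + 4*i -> [707, 711, 715, 719, 723]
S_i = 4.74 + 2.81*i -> [4.74, 7.55, 10.36, 13.17, 15.98]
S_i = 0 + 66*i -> [0, 66, 132, 198, 264]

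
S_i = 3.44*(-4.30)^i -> [3.44, -14.79, 63.61, -273.5, 1176.07]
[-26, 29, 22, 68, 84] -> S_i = Random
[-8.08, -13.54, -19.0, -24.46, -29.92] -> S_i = -8.08 + -5.46*i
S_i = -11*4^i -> [-11, -44, -176, -704, -2816]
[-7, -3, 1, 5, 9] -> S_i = -7 + 4*i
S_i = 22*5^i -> [22, 110, 550, 2750, 13750]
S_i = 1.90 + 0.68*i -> [1.9, 2.58, 3.26, 3.94, 4.62]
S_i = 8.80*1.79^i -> [8.8, 15.75, 28.2, 50.47, 90.34]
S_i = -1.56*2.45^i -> [-1.56, -3.82, -9.36, -22.94, -56.21]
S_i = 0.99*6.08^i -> [0.99, 6.02, 36.6, 222.51, 1352.85]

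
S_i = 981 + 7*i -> [981, 988, 995, 1002, 1009]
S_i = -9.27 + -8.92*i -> [-9.27, -18.19, -27.11, -36.03, -44.95]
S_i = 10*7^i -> [10, 70, 490, 3430, 24010]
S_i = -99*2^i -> [-99, -198, -396, -792, -1584]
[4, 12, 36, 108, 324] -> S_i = 4*3^i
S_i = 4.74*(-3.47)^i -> [4.74, -16.45, 57.07, -198.05, 687.22]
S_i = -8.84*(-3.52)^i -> [-8.84, 31.12, -109.53, 385.55, -1357.13]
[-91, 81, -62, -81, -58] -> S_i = Random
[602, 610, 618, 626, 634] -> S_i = 602 + 8*i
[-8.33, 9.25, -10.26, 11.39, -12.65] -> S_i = -8.33*(-1.11)^i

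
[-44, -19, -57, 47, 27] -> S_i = Random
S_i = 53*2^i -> [53, 106, 212, 424, 848]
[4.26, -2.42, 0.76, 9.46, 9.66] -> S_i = Random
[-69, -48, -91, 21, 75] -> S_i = Random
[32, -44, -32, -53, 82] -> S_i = Random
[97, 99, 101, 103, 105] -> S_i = 97 + 2*i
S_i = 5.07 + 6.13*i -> [5.07, 11.2, 17.33, 23.46, 29.59]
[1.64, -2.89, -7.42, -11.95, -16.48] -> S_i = 1.64 + -4.53*i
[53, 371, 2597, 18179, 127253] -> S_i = 53*7^i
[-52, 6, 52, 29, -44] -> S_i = Random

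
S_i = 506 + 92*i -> [506, 598, 690, 782, 874]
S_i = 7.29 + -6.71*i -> [7.29, 0.58, -6.13, -12.84, -19.55]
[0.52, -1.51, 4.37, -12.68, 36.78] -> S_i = 0.52*(-2.90)^i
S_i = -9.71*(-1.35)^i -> [-9.71, 13.11, -17.7, 23.89, -32.25]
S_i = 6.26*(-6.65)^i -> [6.26, -41.63, 276.83, -1840.94, 12242.24]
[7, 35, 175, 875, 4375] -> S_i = 7*5^i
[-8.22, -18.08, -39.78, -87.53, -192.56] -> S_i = -8.22*2.20^i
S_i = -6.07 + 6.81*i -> [-6.07, 0.74, 7.55, 14.36, 21.17]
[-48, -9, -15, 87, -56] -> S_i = Random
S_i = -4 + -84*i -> [-4, -88, -172, -256, -340]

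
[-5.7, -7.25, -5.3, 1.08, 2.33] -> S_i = Random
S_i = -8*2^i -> [-8, -16, -32, -64, -128]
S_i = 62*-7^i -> [62, -434, 3038, -21266, 148862]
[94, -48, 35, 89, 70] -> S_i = Random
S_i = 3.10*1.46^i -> [3.1, 4.53, 6.61, 9.65, 14.09]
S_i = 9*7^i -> [9, 63, 441, 3087, 21609]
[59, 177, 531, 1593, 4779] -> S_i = 59*3^i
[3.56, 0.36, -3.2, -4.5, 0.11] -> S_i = Random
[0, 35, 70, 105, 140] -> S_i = 0 + 35*i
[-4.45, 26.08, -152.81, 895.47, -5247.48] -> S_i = -4.45*(-5.86)^i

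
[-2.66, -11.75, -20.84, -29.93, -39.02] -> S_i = -2.66 + -9.09*i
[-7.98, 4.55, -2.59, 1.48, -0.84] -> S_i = -7.98*(-0.57)^i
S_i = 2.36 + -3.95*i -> [2.36, -1.59, -5.54, -9.49, -13.44]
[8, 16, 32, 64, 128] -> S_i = 8*2^i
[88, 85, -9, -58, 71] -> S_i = Random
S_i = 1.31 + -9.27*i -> [1.31, -7.96, -17.23, -26.5, -35.77]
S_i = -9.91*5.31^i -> [-9.91, -52.62, -279.42, -1483.74, -7878.65]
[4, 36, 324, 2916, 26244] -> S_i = 4*9^i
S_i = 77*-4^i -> [77, -308, 1232, -4928, 19712]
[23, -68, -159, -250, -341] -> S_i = 23 + -91*i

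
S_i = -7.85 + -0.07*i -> [-7.85, -7.92, -7.99, -8.06, -8.13]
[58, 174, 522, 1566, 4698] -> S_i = 58*3^i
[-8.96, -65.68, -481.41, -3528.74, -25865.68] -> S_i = -8.96*7.33^i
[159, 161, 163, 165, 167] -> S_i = 159 + 2*i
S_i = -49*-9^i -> [-49, 441, -3969, 35721, -321489]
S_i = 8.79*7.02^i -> [8.79, 61.71, 433.17, 3040.89, 21347.02]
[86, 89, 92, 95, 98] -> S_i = 86 + 3*i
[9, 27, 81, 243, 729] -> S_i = 9*3^i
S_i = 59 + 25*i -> [59, 84, 109, 134, 159]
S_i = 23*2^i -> [23, 46, 92, 184, 368]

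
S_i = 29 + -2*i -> [29, 27, 25, 23, 21]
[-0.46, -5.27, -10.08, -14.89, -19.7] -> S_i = -0.46 + -4.81*i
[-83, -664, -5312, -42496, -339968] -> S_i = -83*8^i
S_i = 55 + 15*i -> [55, 70, 85, 100, 115]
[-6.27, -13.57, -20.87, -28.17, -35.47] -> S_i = -6.27 + -7.30*i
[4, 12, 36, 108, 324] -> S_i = 4*3^i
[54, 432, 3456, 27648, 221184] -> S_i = 54*8^i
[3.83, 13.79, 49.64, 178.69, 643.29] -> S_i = 3.83*3.60^i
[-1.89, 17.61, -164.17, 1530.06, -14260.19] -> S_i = -1.89*(-9.32)^i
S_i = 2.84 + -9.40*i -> [2.84, -6.56, -15.96, -25.36, -34.76]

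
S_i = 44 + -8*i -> [44, 36, 28, 20, 12]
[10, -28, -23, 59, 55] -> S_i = Random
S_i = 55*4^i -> [55, 220, 880, 3520, 14080]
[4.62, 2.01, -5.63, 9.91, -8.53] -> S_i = Random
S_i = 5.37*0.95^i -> [5.37, 5.1, 4.85, 4.6, 4.37]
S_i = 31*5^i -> [31, 155, 775, 3875, 19375]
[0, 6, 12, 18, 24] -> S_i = 0 + 6*i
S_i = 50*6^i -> [50, 300, 1800, 10800, 64800]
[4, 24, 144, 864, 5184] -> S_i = 4*6^i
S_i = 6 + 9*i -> [6, 15, 24, 33, 42]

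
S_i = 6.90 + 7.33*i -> [6.9, 14.23, 21.56, 28.89, 36.22]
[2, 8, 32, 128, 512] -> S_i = 2*4^i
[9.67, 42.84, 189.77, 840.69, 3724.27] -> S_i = 9.67*4.43^i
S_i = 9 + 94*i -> [9, 103, 197, 291, 385]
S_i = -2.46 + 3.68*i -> [-2.46, 1.22, 4.9, 8.58, 12.26]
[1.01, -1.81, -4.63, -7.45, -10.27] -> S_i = 1.01 + -2.82*i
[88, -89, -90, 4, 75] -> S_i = Random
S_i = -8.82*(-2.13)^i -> [-8.82, 18.79, -40.02, 85.23, -181.55]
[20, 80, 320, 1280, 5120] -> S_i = 20*4^i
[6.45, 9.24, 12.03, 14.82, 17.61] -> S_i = 6.45 + 2.79*i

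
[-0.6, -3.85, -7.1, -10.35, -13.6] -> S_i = -0.60 + -3.25*i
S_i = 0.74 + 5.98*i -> [0.74, 6.72, 12.7, 18.68, 24.66]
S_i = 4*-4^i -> [4, -16, 64, -256, 1024]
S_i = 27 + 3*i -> [27, 30, 33, 36, 39]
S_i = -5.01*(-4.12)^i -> [-5.01, 20.64, -85.04, 350.37, -1443.53]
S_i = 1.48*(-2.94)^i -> [1.48, -4.35, 12.79, -37.61, 110.57]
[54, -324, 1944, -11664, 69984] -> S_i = 54*-6^i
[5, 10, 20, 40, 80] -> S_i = 5*2^i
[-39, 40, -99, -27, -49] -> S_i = Random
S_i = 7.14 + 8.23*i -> [7.14, 15.37, 23.6, 31.83, 40.06]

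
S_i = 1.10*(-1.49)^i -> [1.1, -1.64, 2.44, -3.64, 5.42]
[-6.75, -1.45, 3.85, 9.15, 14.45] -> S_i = -6.75 + 5.30*i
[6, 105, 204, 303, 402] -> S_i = 6 + 99*i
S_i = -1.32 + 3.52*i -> [-1.32, 2.2, 5.72, 9.24, 12.76]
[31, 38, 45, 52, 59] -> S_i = 31 + 7*i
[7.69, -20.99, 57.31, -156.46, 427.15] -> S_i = 7.69*(-2.73)^i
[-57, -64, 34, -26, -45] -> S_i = Random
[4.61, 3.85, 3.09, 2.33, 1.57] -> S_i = 4.61 + -0.76*i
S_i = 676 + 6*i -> [676, 682, 688, 694, 700]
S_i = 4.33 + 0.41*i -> [4.33, 4.74, 5.15, 5.56, 5.97]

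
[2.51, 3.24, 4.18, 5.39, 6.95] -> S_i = 2.51*1.29^i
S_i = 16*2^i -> [16, 32, 64, 128, 256]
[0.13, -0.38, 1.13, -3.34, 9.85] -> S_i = 0.13*(-2.95)^i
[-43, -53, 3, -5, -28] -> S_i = Random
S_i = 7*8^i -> [7, 56, 448, 3584, 28672]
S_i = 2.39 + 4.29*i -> [2.39, 6.68, 10.97, 15.26, 19.55]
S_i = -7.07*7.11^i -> [-7.07, -50.27, -357.4, -2541.14, -18067.49]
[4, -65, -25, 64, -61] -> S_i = Random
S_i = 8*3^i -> [8, 24, 72, 216, 648]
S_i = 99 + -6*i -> [99, 93, 87, 81, 75]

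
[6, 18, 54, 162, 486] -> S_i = 6*3^i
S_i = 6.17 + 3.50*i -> [6.17, 9.67, 13.17, 16.67, 20.17]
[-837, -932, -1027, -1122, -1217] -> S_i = -837 + -95*i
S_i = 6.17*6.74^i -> [6.17, 41.59, 280.29, 1889.14, 12732.82]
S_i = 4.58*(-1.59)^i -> [4.58, -7.28, 11.58, -18.41, 29.27]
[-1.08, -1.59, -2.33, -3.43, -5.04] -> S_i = -1.08*1.47^i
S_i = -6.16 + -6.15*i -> [-6.16, -12.31, -18.46, -24.61, -30.76]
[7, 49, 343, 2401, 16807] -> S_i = 7*7^i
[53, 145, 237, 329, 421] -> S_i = 53 + 92*i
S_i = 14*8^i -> [14, 112, 896, 7168, 57344]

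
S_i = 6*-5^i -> [6, -30, 150, -750, 3750]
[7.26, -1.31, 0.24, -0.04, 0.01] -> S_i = 7.26*(-0.18)^i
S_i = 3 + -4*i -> [3, -1, -5, -9, -13]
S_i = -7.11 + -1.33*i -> [-7.11, -8.44, -9.77, -11.1, -12.43]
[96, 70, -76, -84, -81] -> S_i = Random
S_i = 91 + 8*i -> [91, 99, 107, 115, 123]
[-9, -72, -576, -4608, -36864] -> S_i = -9*8^i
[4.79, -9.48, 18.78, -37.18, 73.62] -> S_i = 4.79*(-1.98)^i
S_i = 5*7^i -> [5, 35, 245, 1715, 12005]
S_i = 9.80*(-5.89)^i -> [9.8, -57.72, 339.98, -2002.5, 11794.71]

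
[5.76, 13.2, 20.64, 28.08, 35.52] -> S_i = 5.76 + 7.44*i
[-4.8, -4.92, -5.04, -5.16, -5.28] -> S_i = -4.80 + -0.12*i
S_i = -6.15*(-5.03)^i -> [-6.15, 30.93, -155.6, 782.67, -3936.83]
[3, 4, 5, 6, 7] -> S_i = 3 + 1*i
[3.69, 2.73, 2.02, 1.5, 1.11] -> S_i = 3.69*0.74^i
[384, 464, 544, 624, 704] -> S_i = 384 + 80*i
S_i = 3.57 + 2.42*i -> [3.57, 5.99, 8.41, 10.83, 13.25]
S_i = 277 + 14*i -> [277, 291, 305, 319, 333]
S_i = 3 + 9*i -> [3, 12, 21, 30, 39]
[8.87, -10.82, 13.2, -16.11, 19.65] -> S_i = 8.87*(-1.22)^i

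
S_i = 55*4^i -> [55, 220, 880, 3520, 14080]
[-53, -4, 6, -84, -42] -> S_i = Random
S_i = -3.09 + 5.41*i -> [-3.09, 2.32, 7.73, 13.14, 18.55]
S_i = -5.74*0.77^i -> [-5.74, -4.42, -3.4, -2.62, -2.02]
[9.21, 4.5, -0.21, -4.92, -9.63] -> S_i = 9.21 + -4.71*i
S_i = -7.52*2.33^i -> [-7.52, -17.52, -40.83, -95.12, -221.64]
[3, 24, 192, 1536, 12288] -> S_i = 3*8^i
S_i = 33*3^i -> [33, 99, 297, 891, 2673]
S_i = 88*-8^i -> [88, -704, 5632, -45056, 360448]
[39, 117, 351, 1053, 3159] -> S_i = 39*3^i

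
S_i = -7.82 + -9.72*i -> [-7.82, -17.54, -27.26, -36.98, -46.7]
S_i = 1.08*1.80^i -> [1.08, 1.94, 3.5, 6.3, 11.34]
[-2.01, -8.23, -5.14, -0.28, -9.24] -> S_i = Random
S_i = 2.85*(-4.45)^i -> [2.85, -12.68, 56.44, -251.15, 1117.6]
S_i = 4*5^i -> [4, 20, 100, 500, 2500]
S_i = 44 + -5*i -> [44, 39, 34, 29, 24]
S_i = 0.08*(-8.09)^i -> [0.08, -0.65, 5.24, -42.36, 342.68]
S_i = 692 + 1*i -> [692, 693, 694, 695, 696]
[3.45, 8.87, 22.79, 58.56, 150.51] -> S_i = 3.45*2.57^i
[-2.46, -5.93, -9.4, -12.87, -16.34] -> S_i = -2.46 + -3.47*i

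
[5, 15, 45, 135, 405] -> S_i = 5*3^i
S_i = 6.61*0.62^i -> [6.61, 4.1, 2.54, 1.58, 0.98]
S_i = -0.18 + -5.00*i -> [-0.18, -5.18, -10.18, -15.18, -20.18]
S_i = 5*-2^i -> [5, -10, 20, -40, 80]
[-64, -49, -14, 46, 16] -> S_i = Random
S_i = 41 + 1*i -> [41, 42, 43, 44, 45]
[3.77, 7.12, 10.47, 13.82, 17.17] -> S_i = 3.77 + 3.35*i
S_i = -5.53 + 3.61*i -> [-5.53, -1.92, 1.69, 5.3, 8.91]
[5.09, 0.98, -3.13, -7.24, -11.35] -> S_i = 5.09 + -4.11*i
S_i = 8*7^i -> [8, 56, 392, 2744, 19208]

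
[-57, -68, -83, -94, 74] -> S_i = Random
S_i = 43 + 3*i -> [43, 46, 49, 52, 55]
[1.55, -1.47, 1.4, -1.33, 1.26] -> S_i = 1.55*(-0.95)^i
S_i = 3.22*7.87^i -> [3.22, 25.34, 199.44, 1569.57, 12352.5]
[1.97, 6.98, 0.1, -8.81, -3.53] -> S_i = Random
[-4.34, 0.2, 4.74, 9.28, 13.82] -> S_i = -4.34 + 4.54*i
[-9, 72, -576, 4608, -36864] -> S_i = -9*-8^i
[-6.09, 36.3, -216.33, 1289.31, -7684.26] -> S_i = -6.09*(-5.96)^i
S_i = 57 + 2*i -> [57, 59, 61, 63, 65]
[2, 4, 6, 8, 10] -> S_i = 2 + 2*i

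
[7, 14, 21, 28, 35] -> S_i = 7 + 7*i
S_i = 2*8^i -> [2, 16, 128, 1024, 8192]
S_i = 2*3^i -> [2, 6, 18, 54, 162]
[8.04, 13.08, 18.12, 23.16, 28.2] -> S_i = 8.04 + 5.04*i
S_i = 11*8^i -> [11, 88, 704, 5632, 45056]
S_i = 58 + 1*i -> [58, 59, 60, 61, 62]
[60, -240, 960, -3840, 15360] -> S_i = 60*-4^i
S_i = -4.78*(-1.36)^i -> [-4.78, 6.5, -8.84, 12.02, -16.35]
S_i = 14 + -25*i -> [14, -11, -36, -61, -86]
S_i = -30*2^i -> [-30, -60, -120, -240, -480]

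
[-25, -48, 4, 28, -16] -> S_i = Random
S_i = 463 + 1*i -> [463, 464, 465, 466, 467]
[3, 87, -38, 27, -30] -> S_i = Random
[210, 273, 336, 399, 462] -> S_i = 210 + 63*i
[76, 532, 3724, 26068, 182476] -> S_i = 76*7^i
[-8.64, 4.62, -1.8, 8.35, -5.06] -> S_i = Random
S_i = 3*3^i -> [3, 9, 27, 81, 243]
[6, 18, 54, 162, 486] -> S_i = 6*3^i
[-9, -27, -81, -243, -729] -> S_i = -9*3^i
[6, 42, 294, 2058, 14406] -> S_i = 6*7^i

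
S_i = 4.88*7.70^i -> [4.88, 37.58, 289.34, 2227.88, 17154.68]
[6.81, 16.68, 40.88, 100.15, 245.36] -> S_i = 6.81*2.45^i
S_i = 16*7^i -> [16, 112, 784, 5488, 38416]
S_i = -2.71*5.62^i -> [-2.71, -15.23, -85.59, -481.04, -2703.43]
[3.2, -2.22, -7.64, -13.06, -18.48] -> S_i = 3.20 + -5.42*i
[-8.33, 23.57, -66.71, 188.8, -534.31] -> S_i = -8.33*(-2.83)^i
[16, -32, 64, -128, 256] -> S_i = 16*-2^i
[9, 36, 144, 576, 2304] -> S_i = 9*4^i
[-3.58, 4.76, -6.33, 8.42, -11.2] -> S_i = -3.58*(-1.33)^i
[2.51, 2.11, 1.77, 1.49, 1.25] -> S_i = 2.51*0.84^i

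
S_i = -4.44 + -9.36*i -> [-4.44, -13.8, -23.16, -32.52, -41.88]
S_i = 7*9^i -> [7, 63, 567, 5103, 45927]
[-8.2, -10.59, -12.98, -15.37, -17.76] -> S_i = -8.20 + -2.39*i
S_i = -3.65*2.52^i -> [-3.65, -9.2, -23.18, -58.41, -147.2]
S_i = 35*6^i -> [35, 210, 1260, 7560, 45360]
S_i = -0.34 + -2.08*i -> [-0.34, -2.42, -4.5, -6.58, -8.66]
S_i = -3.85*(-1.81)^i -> [-3.85, 6.97, -12.61, 22.83, -41.32]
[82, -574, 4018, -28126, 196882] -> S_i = 82*-7^i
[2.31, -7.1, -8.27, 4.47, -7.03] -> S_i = Random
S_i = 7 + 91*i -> [7, 98, 189, 280, 371]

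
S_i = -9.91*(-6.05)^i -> [-9.91, 59.96, -362.73, 2194.52, -13276.85]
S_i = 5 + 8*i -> [5, 13, 21, 29, 37]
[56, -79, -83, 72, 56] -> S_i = Random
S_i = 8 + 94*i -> [8, 102, 196, 290, 384]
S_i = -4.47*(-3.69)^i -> [-4.47, 16.49, -60.86, 224.59, -828.73]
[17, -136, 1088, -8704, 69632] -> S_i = 17*-8^i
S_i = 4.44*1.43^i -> [4.44, 6.35, 9.08, 12.98, 18.57]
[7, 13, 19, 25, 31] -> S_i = 7 + 6*i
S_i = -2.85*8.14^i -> [-2.85, -23.2, -188.84, -1537.16, -12512.45]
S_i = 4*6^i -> [4, 24, 144, 864, 5184]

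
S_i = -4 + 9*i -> [-4, 5, 14, 23, 32]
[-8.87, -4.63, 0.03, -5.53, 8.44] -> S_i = Random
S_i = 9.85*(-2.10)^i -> [9.85, -20.68, 43.44, -91.22, 191.56]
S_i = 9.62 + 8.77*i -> [9.62, 18.39, 27.16, 35.93, 44.7]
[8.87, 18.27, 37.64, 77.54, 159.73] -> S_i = 8.87*2.06^i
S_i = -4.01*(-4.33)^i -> [-4.01, 17.36, -75.18, 325.54, -1409.6]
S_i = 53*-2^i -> [53, -106, 212, -424, 848]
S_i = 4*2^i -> [4, 8, 16, 32, 64]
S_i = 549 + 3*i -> [549, 552, 555, 558, 561]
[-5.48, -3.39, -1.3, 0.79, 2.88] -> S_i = -5.48 + 2.09*i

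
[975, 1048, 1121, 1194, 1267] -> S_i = 975 + 73*i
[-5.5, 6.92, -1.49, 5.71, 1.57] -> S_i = Random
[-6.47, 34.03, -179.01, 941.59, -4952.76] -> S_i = -6.47*(-5.26)^i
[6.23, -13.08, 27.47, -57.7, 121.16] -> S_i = 6.23*(-2.10)^i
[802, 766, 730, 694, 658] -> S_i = 802 + -36*i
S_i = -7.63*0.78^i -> [-7.63, -5.95, -4.64, -3.62, -2.82]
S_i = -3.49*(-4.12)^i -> [-3.49, 14.38, -59.24, 244.07, -1005.57]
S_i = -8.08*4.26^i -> [-8.08, -34.42, -146.63, -624.65, -2661.03]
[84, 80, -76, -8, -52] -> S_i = Random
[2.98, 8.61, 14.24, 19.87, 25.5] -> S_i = 2.98 + 5.63*i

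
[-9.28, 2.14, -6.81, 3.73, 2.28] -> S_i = Random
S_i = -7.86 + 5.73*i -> [-7.86, -2.13, 3.6, 9.33, 15.06]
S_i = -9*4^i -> [-9, -36, -144, -576, -2304]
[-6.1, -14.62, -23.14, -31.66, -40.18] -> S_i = -6.10 + -8.52*i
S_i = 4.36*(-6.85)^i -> [4.36, -29.87, 204.58, -1401.39, 9599.5]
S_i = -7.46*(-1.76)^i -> [-7.46, 13.13, -23.11, 40.67, -71.58]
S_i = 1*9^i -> [1, 9, 81, 729, 6561]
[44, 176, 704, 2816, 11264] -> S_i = 44*4^i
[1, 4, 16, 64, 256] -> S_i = 1*4^i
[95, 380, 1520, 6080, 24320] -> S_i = 95*4^i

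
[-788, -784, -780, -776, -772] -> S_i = -788 + 4*i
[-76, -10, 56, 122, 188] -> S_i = -76 + 66*i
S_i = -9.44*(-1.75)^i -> [-9.44, 16.52, -28.91, 50.59, -88.54]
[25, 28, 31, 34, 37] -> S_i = 25 + 3*i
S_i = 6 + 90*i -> [6, 96, 186, 276, 366]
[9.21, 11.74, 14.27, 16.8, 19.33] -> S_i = 9.21 + 2.53*i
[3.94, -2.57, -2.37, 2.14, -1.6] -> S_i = Random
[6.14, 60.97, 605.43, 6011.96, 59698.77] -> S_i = 6.14*9.93^i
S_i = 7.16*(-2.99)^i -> [7.16, -21.41, 64.01, -191.39, 572.27]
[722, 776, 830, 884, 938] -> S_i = 722 + 54*i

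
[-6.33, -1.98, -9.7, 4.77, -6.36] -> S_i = Random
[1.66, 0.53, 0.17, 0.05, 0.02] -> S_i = 1.66*0.32^i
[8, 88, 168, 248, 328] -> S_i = 8 + 80*i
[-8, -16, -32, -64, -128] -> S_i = -8*2^i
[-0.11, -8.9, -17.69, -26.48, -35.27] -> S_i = -0.11 + -8.79*i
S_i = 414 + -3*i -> [414, 411, 408, 405, 402]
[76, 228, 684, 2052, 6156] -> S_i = 76*3^i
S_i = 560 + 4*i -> [560, 564, 568, 572, 576]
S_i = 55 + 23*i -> [55, 78, 101, 124, 147]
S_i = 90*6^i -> [90, 540, 3240, 19440, 116640]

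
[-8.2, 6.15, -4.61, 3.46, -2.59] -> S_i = -8.20*(-0.75)^i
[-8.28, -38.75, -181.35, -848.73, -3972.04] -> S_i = -8.28*4.68^i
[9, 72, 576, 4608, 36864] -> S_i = 9*8^i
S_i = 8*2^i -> [8, 16, 32, 64, 128]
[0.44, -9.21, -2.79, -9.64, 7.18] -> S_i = Random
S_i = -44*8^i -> [-44, -352, -2816, -22528, -180224]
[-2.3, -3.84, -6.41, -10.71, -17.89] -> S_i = -2.30*1.67^i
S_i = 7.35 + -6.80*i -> [7.35, 0.55, -6.25, -13.05, -19.85]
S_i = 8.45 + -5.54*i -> [8.45, 2.91, -2.63, -8.17, -13.71]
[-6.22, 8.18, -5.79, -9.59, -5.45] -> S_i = Random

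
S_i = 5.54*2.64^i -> [5.54, 14.63, 38.61, 101.93, 269.11]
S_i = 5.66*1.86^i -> [5.66, 10.53, 19.58, 36.42, 67.74]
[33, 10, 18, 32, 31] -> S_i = Random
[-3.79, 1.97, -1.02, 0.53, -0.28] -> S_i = -3.79*(-0.52)^i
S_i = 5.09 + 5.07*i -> [5.09, 10.16, 15.23, 20.3, 25.37]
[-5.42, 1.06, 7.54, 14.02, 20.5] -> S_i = -5.42 + 6.48*i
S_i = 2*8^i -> [2, 16, 128, 1024, 8192]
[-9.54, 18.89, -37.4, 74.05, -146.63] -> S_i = -9.54*(-1.98)^i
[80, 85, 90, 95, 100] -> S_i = 80 + 5*i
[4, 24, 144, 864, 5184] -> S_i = 4*6^i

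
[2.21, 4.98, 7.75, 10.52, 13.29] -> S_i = 2.21 + 2.77*i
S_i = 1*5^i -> [1, 5, 25, 125, 625]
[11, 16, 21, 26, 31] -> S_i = 11 + 5*i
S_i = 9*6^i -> [9, 54, 324, 1944, 11664]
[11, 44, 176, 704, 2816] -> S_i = 11*4^i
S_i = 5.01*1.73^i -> [5.01, 8.67, 14.99, 25.94, 44.88]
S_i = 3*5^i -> [3, 15, 75, 375, 1875]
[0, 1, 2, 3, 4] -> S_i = 0 + 1*i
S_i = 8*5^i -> [8, 40, 200, 1000, 5000]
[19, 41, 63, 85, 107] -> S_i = 19 + 22*i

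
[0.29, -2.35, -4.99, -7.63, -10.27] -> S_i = 0.29 + -2.64*i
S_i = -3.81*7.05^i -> [-3.81, -26.86, -189.37, -1335.03, -9411.99]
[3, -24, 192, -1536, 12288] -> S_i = 3*-8^i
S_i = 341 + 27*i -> [341, 368, 395, 422, 449]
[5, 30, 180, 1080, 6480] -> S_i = 5*6^i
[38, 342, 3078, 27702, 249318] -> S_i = 38*9^i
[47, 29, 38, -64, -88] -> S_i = Random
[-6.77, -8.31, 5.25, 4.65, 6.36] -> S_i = Random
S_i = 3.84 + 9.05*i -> [3.84, 12.89, 21.94, 30.99, 40.04]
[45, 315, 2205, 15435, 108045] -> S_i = 45*7^i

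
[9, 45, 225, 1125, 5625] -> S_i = 9*5^i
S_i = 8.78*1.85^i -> [8.78, 16.24, 30.05, 55.59, 102.84]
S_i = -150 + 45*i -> [-150, -105, -60, -15, 30]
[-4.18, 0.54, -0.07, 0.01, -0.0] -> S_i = -4.18*(-0.13)^i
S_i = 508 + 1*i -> [508, 509, 510, 511, 512]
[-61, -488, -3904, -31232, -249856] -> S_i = -61*8^i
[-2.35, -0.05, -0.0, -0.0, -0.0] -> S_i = -2.35*0.02^i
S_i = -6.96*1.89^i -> [-6.96, -13.15, -24.86, -46.99, -88.81]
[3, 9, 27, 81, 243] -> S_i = 3*3^i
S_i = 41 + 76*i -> [41, 117, 193, 269, 345]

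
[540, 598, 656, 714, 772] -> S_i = 540 + 58*i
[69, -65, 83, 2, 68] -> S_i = Random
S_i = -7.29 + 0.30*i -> [-7.29, -6.99, -6.69, -6.39, -6.09]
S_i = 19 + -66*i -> [19, -47, -113, -179, -245]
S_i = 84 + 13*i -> [84, 97, 110, 123, 136]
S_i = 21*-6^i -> [21, -126, 756, -4536, 27216]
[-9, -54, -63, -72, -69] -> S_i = Random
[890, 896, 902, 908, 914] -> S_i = 890 + 6*i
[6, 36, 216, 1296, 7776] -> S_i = 6*6^i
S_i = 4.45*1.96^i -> [4.45, 8.72, 17.1, 33.51, 65.67]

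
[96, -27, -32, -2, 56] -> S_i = Random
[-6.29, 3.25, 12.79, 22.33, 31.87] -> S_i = -6.29 + 9.54*i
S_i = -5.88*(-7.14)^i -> [-5.88, 41.98, -299.76, 2140.29, -15281.65]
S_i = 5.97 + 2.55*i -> [5.97, 8.52, 11.07, 13.62, 16.17]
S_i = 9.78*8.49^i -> [9.78, 83.03, 704.94, 5984.97, 50812.39]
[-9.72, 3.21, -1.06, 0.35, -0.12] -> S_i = -9.72*(-0.33)^i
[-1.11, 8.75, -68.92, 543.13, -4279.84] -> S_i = -1.11*(-7.88)^i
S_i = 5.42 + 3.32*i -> [5.42, 8.74, 12.06, 15.38, 18.7]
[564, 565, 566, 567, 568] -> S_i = 564 + 1*i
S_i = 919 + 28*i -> [919, 947, 975, 1003, 1031]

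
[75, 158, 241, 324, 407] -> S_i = 75 + 83*i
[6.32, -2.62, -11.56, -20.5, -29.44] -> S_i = 6.32 + -8.94*i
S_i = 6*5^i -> [6, 30, 150, 750, 3750]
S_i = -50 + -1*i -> [-50, -51, -52, -53, -54]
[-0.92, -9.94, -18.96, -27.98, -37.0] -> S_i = -0.92 + -9.02*i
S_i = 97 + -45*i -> [97, 52, 7, -38, -83]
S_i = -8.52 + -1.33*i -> [-8.52, -9.85, -11.18, -12.51, -13.84]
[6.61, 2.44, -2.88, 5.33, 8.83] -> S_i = Random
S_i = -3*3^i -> [-3, -9, -27, -81, -243]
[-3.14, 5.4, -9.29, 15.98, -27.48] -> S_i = -3.14*(-1.72)^i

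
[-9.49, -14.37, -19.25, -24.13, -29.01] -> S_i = -9.49 + -4.88*i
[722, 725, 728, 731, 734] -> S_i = 722 + 3*i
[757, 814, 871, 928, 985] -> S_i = 757 + 57*i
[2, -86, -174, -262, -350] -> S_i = 2 + -88*i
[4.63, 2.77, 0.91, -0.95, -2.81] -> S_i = 4.63 + -1.86*i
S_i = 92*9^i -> [92, 828, 7452, 67068, 603612]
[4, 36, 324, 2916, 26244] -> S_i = 4*9^i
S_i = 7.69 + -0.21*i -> [7.69, 7.48, 7.27, 7.06, 6.85]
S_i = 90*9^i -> [90, 810, 7290, 65610, 590490]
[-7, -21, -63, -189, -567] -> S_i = -7*3^i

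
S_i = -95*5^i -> [-95, -475, -2375, -11875, -59375]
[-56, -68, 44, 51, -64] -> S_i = Random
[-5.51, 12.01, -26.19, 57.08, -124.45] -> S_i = -5.51*(-2.18)^i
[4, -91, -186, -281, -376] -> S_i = 4 + -95*i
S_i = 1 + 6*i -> [1, 7, 13, 19, 25]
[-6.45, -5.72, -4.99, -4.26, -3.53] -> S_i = -6.45 + 0.73*i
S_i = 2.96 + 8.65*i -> [2.96, 11.61, 20.26, 28.91, 37.56]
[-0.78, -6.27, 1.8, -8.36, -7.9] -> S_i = Random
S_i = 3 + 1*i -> [3, 4, 5, 6, 7]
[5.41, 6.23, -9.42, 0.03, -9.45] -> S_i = Random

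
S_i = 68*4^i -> [68, 272, 1088, 4352, 17408]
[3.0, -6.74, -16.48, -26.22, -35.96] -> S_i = 3.00 + -9.74*i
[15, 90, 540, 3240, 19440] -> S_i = 15*6^i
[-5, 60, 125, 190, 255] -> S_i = -5 + 65*i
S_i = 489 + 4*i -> [489, 493, 497, 501, 505]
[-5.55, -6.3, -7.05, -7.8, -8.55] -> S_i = -5.55 + -0.75*i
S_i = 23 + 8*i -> [23, 31, 39, 47, 55]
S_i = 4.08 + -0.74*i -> [4.08, 3.34, 2.6, 1.86, 1.12]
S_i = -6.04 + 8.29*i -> [-6.04, 2.25, 10.54, 18.83, 27.12]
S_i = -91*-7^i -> [-91, 637, -4459, 31213, -218491]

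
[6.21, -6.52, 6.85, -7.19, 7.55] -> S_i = 6.21*(-1.05)^i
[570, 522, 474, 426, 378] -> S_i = 570 + -48*i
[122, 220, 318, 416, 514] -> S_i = 122 + 98*i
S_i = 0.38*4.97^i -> [0.38, 1.89, 9.39, 46.65, 231.85]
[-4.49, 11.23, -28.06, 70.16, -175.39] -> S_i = -4.49*(-2.50)^i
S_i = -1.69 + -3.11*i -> [-1.69, -4.8, -7.91, -11.02, -14.13]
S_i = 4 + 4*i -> [4, 8, 12, 16, 20]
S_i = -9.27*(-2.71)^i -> [-9.27, 25.12, -68.08, 184.5, -499.98]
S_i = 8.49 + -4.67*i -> [8.49, 3.82, -0.85, -5.52, -10.19]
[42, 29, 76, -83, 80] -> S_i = Random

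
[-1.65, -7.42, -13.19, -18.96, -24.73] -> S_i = -1.65 + -5.77*i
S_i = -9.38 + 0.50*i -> [-9.38, -8.88, -8.38, -7.88, -7.38]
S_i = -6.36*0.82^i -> [-6.36, -5.22, -4.28, -3.51, -2.88]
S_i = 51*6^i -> [51, 306, 1836, 11016, 66096]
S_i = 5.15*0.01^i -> [5.15, 0.05, 0.0, 0.0, 0.0]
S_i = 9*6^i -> [9, 54, 324, 1944, 11664]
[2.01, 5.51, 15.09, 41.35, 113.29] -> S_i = 2.01*2.74^i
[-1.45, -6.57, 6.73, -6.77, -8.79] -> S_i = Random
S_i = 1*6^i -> [1, 6, 36, 216, 1296]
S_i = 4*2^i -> [4, 8, 16, 32, 64]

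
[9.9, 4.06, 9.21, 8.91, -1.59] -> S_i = Random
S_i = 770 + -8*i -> [770, 762, 754, 746, 738]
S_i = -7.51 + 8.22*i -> [-7.51, 0.71, 8.93, 17.15, 25.37]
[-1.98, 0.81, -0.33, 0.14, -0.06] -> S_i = -1.98*(-0.41)^i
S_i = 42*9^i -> [42, 378, 3402, 30618, 275562]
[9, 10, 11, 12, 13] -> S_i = 9 + 1*i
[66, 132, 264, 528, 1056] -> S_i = 66*2^i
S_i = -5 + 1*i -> [-5, -4, -3, -2, -1]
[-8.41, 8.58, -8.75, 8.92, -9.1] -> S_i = -8.41*(-1.02)^i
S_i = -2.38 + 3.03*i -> [-2.38, 0.65, 3.68, 6.71, 9.74]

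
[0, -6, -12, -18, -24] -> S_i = 0 + -6*i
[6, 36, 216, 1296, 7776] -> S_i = 6*6^i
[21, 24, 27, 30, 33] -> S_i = 21 + 3*i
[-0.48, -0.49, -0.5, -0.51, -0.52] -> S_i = -0.48*1.02^i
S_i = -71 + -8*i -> [-71, -79, -87, -95, -103]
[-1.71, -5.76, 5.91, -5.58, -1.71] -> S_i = Random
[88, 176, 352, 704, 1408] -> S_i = 88*2^i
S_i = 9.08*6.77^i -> [9.08, 61.47, 416.16, 2817.42, 19073.94]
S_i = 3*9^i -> [3, 27, 243, 2187, 19683]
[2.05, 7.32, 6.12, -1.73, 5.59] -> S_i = Random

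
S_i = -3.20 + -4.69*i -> [-3.2, -7.89, -12.58, -17.27, -21.96]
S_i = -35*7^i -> [-35, -245, -1715, -12005, -84035]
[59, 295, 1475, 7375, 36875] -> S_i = 59*5^i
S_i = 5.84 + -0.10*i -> [5.84, 5.74, 5.64, 5.54, 5.44]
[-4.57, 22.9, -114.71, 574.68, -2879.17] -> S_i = -4.57*(-5.01)^i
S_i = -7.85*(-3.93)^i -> [-7.85, 30.85, -121.24, 476.48, -1872.58]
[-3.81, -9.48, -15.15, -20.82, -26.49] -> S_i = -3.81 + -5.67*i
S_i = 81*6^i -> [81, 486, 2916, 17496, 104976]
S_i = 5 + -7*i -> [5, -2, -9, -16, -23]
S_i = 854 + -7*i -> [854, 847, 840, 833, 826]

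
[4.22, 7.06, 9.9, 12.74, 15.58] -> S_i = 4.22 + 2.84*i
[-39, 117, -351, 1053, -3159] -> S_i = -39*-3^i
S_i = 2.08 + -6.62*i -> [2.08, -4.54, -11.16, -17.78, -24.4]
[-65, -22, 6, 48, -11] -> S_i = Random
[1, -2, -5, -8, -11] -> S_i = 1 + -3*i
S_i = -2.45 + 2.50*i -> [-2.45, 0.05, 2.55, 5.05, 7.55]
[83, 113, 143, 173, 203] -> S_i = 83 + 30*i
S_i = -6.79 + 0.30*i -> [-6.79, -6.49, -6.19, -5.89, -5.59]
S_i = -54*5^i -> [-54, -270, -1350, -6750, -33750]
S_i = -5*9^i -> [-5, -45, -405, -3645, -32805]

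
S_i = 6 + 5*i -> [6, 11, 16, 21, 26]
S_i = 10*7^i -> [10, 70, 490, 3430, 24010]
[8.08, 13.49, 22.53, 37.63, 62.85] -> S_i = 8.08*1.67^i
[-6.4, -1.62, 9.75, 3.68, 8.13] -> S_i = Random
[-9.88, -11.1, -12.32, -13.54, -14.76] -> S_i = -9.88 + -1.22*i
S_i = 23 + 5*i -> [23, 28, 33, 38, 43]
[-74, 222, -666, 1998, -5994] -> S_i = -74*-3^i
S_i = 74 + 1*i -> [74, 75, 76, 77, 78]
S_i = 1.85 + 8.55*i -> [1.85, 10.4, 18.95, 27.5, 36.05]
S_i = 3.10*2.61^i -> [3.1, 8.09, 21.12, 55.12, 143.85]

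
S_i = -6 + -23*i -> [-6, -29, -52, -75, -98]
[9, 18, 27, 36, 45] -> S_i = 9 + 9*i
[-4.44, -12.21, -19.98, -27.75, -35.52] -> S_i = -4.44 + -7.77*i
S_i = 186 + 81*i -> [186, 267, 348, 429, 510]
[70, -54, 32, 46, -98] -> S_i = Random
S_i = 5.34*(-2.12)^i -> [5.34, -11.32, 24.0, -50.88, 107.87]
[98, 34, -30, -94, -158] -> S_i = 98 + -64*i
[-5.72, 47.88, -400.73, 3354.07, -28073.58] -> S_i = -5.72*(-8.37)^i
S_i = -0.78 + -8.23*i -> [-0.78, -9.01, -17.24, -25.47, -33.7]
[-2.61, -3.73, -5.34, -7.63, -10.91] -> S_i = -2.61*1.43^i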